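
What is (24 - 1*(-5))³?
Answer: 24389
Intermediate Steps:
(24 - 1*(-5))³ = (24 + 5)³ = 29³ = 24389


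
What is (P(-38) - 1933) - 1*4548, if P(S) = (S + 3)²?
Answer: -5256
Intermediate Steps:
P(S) = (3 + S)²
(P(-38) - 1933) - 1*4548 = ((3 - 38)² - 1933) - 1*4548 = ((-35)² - 1933) - 4548 = (1225 - 1933) - 4548 = -708 - 4548 = -5256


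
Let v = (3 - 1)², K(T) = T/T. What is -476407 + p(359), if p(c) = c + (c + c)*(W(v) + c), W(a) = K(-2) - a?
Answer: -220440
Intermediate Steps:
K(T) = 1
v = 4 (v = 2² = 4)
W(a) = 1 - a
p(c) = c + 2*c*(-3 + c) (p(c) = c + (c + c)*((1 - 1*4) + c) = c + (2*c)*((1 - 4) + c) = c + (2*c)*(-3 + c) = c + 2*c*(-3 + c))
-476407 + p(359) = -476407 + 359*(-5 + 2*359) = -476407 + 359*(-5 + 718) = -476407 + 359*713 = -476407 + 255967 = -220440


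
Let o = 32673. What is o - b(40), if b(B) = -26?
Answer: 32699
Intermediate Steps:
o - b(40) = 32673 - 1*(-26) = 32673 + 26 = 32699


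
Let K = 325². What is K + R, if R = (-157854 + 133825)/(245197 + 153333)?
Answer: 42094707221/398530 ≈ 1.0563e+5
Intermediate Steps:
R = -24029/398530 ≈ -0.060294
K = 105625
K + R = 105625 - 24029/398530 = 42094707221/398530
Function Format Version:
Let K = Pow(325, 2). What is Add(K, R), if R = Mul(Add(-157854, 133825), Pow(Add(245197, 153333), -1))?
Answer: Rational(42094707221, 398530) ≈ 1.0563e+5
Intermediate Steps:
R = Rational(-24029, 398530) (R = Mul(-24029, Pow(398530, -1)) = Mul(-24029, Rational(1, 398530)) = Rational(-24029, 398530) ≈ -0.060294)
K = 105625
Add(K, R) = Add(105625, Rational(-24029, 398530)) = Rational(42094707221, 398530)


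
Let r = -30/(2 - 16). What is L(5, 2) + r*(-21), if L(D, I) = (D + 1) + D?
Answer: -34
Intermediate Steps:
L(D, I) = 1 + 2*D (L(D, I) = (1 + D) + D = 1 + 2*D)
r = 15/7 (r = -30/(-14) = -30*(-1/14) = 15/7 ≈ 2.1429)
L(5, 2) + r*(-21) = (1 + 2*5) + (15/7)*(-21) = (1 + 10) - 45 = 11 - 45 = -34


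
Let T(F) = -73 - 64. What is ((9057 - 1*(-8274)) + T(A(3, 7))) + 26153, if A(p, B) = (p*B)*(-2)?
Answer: 43347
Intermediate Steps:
A(p, B) = -2*B*p (A(p, B) = (B*p)*(-2) = -2*B*p)
T(F) = -137
((9057 - 1*(-8274)) + T(A(3, 7))) + 26153 = ((9057 - 1*(-8274)) - 137) + 26153 = ((9057 + 8274) - 137) + 26153 = (17331 - 137) + 26153 = 17194 + 26153 = 43347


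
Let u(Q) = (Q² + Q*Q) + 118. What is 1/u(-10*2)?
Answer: 1/918 ≈ 0.0010893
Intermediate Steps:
u(Q) = 118 + 2*Q² (u(Q) = (Q² + Q²) + 118 = 2*Q² + 118 = 118 + 2*Q²)
1/u(-10*2) = 1/(118 + 2*(-10*2)²) = 1/(118 + 2*(-20)²) = 1/(118 + 2*400) = 1/(118 + 800) = 1/918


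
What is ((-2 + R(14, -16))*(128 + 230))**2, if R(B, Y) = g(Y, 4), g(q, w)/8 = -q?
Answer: 2034731664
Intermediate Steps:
g(q, w) = -8*q (g(q, w) = 8*(-q) = -8*q)
R(B, Y) = -8*Y
((-2 + R(14, -16))*(128 + 230))**2 = ((-2 - 8*(-16))*(128 + 230))**2 = ((-2 + 128)*358)**2 = (126*358)**2 = 45108**2 = 2034731664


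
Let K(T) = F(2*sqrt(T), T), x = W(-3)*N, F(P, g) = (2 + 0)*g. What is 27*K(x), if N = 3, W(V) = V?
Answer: -486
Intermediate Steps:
F(P, g) = 2*g
x = -9 (x = -3*3 = -9)
K(T) = 2*T
27*K(x) = 27*(2*(-9)) = 27*(-18) = -486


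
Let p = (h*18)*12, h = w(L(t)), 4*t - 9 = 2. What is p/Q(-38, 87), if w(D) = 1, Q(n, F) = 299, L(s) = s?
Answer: 216/299 ≈ 0.72241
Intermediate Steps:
t = 11/4 (t = 9/4 + (¼)*2 = 9/4 + ½ = 11/4 ≈ 2.7500)
h = 1
p = 216 (p = (1*18)*12 = 18*12 = 216)
p/Q(-38, 87) = 216/299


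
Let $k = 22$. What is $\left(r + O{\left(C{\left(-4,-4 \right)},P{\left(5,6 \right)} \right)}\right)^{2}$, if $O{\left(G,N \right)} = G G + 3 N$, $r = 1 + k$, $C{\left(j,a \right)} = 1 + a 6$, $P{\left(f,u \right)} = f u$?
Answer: $412164$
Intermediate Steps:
$C{\left(j,a \right)} = 1 + 6 a$
$r = 23$ ($r = 1 + 22 = 23$)
$O{\left(G,N \right)} = G^{2} + 3 N$
$\left(r + O{\left(C{\left(-4,-4 \right)},P{\left(5,6 \right)} \right)}\right)^{2} = \left(23 + \left(\left(1 + 6 \left(-4\right)\right)^{2} + 3 \cdot 5 \cdot 6\right)\right)^{2} = \left(23 + \left(\left(1 - 24\right)^{2} + 3 \cdot 30\right)\right)^{2} = \left(23 + \left(\left(-23\right)^{2} + 90\right)\right)^{2} = \left(23 + \left(529 + 90\right)\right)^{2} = \left(23 + 619\right)^{2} = 642^{2} = 412164$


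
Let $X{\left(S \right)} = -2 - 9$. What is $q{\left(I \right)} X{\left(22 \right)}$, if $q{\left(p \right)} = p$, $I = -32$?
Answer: $352$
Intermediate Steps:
$X{\left(S \right)} = -11$
$q{\left(I \right)} X{\left(22 \right)} = \left(-32\right) \left(-11\right) = 352$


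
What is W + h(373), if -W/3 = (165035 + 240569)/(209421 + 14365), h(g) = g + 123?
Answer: 54890522/111893 ≈ 490.56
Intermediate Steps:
h(g) = 123 + g
W = -608406/111893 (W = -3*(165035 + 240569)/(209421 + 14365) = -1216812/223786 = -3*202802/111893 = -608406/111893 ≈ -5.4374)
W + h(373) = -608406/111893 + (123 + 373) = -608406/111893 + 496 = 54890522/111893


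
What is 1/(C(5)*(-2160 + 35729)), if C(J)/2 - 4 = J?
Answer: 1/604242 ≈ 1.6550e-6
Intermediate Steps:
C(J) = 8 + 2*J
1/(C(5)*(-2160 + 35729)) = 1/((8 + 2*5)*(-2160 + 35729)) = 1/((8 + 10)*33569) = (1/33569)/18 = (1/18)*(1/33569) = 1/604242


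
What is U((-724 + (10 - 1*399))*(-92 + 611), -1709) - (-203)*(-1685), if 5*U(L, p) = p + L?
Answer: -2289631/5 ≈ -4.5793e+5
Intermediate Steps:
U(L, p) = L/5 + p/5 (U(L, p) = (p + L)/5 = (L + p)/5 = L/5 + p/5)
U((-724 + (10 - 1*399))*(-92 + 611), -1709) - (-203)*(-1685) = (((-724 + (10 - 1*399))*(-92 + 611))/5 + (1/5)*(-1709)) - (-203)*(-1685) = (((-724 + (10 - 399))*519)/5 - 1709/5) - 1*342055 = (((-724 - 389)*519)/5 - 1709/5) - 342055 = ((-1113*519)/5 - 1709/5) - 342055 = ((1/5)*(-577647) - 1709/5) - 342055 = (-577647/5 - 1709/5) - 342055 = -579356/5 - 342055 = -2289631/5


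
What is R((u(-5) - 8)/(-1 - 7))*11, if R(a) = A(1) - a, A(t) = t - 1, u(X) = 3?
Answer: -55/8 ≈ -6.8750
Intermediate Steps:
A(t) = -1 + t
R(a) = -a (R(a) = (-1 + 1) - a = 0 - a = -a)
R((u(-5) - 8)/(-1 - 7))*11 = -(3 - 8)/(-1 - 7)*11 = -(-5)/(-8)*11 = -(-5)*(-1)/8*11 = -1*5/8*11 = -5/8*11 = -55/8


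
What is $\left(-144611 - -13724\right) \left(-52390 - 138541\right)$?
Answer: $24990385797$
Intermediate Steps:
$\left(-144611 - -13724\right) \left(-52390 - 138541\right) = \left(-144611 + 13724\right) \left(-190931\right) = \left(-130887\right) \left(-190931\right) = 24990385797$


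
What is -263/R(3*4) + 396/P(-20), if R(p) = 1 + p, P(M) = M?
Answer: -2602/65 ≈ -40.031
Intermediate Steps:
-263/R(3*4) + 396/P(-20) = -263/(1 + 3*4) + 396/(-20) = -263/(1 + 12) + 396*(-1/20) = -263/13 - 99/5 = -2602/65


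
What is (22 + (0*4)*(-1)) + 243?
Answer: 265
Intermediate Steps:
(22 + (0*4)*(-1)) + 243 = (22 + 0*(-1)) + 243 = (22 + 0) + 243 = 22 + 243 = 265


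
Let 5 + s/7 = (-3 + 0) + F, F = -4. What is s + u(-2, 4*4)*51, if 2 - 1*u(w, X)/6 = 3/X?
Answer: 3765/8 ≈ 470.63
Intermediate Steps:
u(w, X) = 12 - 18/X
s = -84 (s = -35 + 7*((-3 + 0) - 4) = -35 + 7*(-3 - 4) = -35 + 7*(-7) = -35 - 49 = -84)
s + u(-2, 4*4)*51 = -84 + (12 - 18/(4*4))*51 = -84 + (12 - 18/16)*51 = -84 + (12 - 18*1/16)*51 = -84 + (12 - 9/8)*51 = -84 + (87/8)*51 = -84 + 4437/8 = 3765/8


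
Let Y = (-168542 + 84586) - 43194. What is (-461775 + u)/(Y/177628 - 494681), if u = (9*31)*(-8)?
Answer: 13736772566/14644887303 ≈ 0.93799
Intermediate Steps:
u = -2232 (u = 279*(-8) = -2232)
Y = -127150 (Y = -83956 - 43194 = -127150)
(-461775 + u)/(Y/177628 - 494681) = (-461775 - 2232)/(-127150/177628 - 494681) = -464007/(-127150*1/177628 - 494681) = -464007/(-63575/88814 - 494681) = -464007/(-43934661909/88814) = -464007*(-88814/43934661909) = 13736772566/14644887303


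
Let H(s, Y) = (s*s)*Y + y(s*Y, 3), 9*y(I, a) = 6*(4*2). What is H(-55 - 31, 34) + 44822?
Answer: 888874/3 ≈ 2.9629e+5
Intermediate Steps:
y(I, a) = 16/3 (y(I, a) = (6*(4*2))/9 = (6*8)/9 = (⅑)*48 = 16/3)
H(s, Y) = 16/3 + Y*s² (H(s, Y) = (s*s)*Y + 16/3 = s²*Y + 16/3 = Y*s² + 16/3 = 16/3 + Y*s²)
H(-55 - 31, 34) + 44822 = (16/3 + 34*(-55 - 31)²) + 44822 = (16/3 + 34*(-86)²) + 44822 = (16/3 + 34*7396) + 44822 = (16/3 + 251464) + 44822 = 754408/3 + 44822 = 888874/3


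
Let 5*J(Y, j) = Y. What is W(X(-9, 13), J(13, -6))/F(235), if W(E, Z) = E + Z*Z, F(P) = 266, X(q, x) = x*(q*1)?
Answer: -1378/3325 ≈ -0.41444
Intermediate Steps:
J(Y, j) = Y/5
X(q, x) = q*x (X(q, x) = x*q = q*x)
W(E, Z) = E + Z²
W(X(-9, 13), J(13, -6))/F(235) = (-9*13 + ((⅕)*13)²)/266 = (-117 + (13/5)²)*(1/266) = (-117 + 169/25)*(1/266) = -2756/25*1/266 = -1378/3325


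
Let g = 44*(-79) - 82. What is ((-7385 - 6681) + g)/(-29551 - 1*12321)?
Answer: 2203/5234 ≈ 0.42090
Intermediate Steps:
g = -3558 (g = -3476 - 82 = -3558)
((-7385 - 6681) + g)/(-29551 - 1*12321) = ((-7385 - 6681) - 3558)/(-29551 - 1*12321) = (-14066 - 3558)/(-29551 - 12321) = -17624/(-41872) = -17624*(-1/41872) = 2203/5234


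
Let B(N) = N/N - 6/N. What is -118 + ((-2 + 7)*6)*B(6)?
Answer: -118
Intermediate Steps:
B(N) = 1 - 6/N
-118 + ((-2 + 7)*6)*B(6) = -118 + ((-2 + 7)*6)*((-6 + 6)/6) = -118 + (5*6)*((⅙)*0) = -118 + 30*0 = -118 + 0 = -118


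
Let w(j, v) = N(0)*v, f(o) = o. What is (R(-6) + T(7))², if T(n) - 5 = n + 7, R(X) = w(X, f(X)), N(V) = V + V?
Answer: 361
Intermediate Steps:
N(V) = 2*V
w(j, v) = 0 (w(j, v) = (2*0)*v = 0*v = 0)
R(X) = 0
T(n) = 12 + n (T(n) = 5 + (n + 7) = 5 + (7 + n) = 12 + n)
(R(-6) + T(7))² = (0 + (12 + 7))² = (0 + 19)² = 19² = 361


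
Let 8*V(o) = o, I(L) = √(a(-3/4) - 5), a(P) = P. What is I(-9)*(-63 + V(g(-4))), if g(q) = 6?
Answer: -249*I*√23/8 ≈ -149.27*I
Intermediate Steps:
I(L) = I*√23/2 (I(L) = √(-3/4 - 5) = √(-3*¼ - 5) = √(-¾ - 5) = √(-23/4) = I*√23/2)
V(o) = o/8
I(-9)*(-63 + V(g(-4))) = (I*√23/2)*(-63 + (⅛)*6) = (I*√23/2)*(-63 + ¾) = (I*√23/2)*(-249/4) = -249*I*√23/8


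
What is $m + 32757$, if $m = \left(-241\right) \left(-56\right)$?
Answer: $46253$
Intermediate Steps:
$m = 13496$
$m + 32757 = 13496 + 32757 = 46253$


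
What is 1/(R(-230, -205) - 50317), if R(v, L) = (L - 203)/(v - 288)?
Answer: -259/13031899 ≈ -1.9874e-5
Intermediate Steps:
R(v, L) = (-203 + L)/(-288 + v)
1/(R(-230, -205) - 50317) = 1/((-203 - 205)/(-288 - 230) - 50317) = 1/(-408/(-518) - 50317) = 1/(-1/518*(-408) - 50317) = 1/(204/259 - 50317) = 1/(-13031899/259) = -259/13031899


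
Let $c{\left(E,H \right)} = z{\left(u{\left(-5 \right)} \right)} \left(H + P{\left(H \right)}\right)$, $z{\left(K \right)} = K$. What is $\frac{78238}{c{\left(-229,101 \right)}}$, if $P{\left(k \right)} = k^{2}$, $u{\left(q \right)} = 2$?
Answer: $\frac{39119}{10302} \approx 3.7972$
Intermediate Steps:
$c{\left(E,H \right)} = 2 H + 2 H^{2}$ ($c{\left(E,H \right)} = 2 \left(H + H^{2}\right) = 2 H + 2 H^{2}$)
$\frac{78238}{c{\left(-229,101 \right)}} = \frac{78238}{2 \cdot 101 \left(1 + 101\right)} = \frac{78238}{2 \cdot 101 \cdot 102} = \frac{78238}{20604} = 78238 \cdot \frac{1}{20604} = \frac{39119}{10302}$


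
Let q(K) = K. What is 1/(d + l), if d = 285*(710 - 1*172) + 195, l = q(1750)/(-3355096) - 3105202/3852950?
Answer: 3231754283300/496152470095264527 ≈ 6.5136e-6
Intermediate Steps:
l = -2606248367973/3231754283300 (l = 1750/(-3355096) - 3105202/3852950 = 1750*(-1/3355096) - 3105202*1/3852950 = -875/1677548 - 1552601/1926475 = -2606248367973/3231754283300 ≈ -0.80645)
d = 153525 (d = 285*(710 - 172) + 195 = 285*538 + 195 = 153330 + 195 = 153525)
1/(d + l) = 1/(153525 - 2606248367973/3231754283300) = 1/(496152470095264527/3231754283300) = 3231754283300/496152470095264527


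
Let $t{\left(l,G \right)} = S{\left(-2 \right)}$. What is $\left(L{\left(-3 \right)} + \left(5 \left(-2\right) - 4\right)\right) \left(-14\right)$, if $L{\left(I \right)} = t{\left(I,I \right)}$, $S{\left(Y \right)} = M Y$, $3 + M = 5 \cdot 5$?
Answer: $812$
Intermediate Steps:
$M = 22$ ($M = -3 + 5 \cdot 5 = -3 + 25 = 22$)
$S{\left(Y \right)} = 22 Y$
$t{\left(l,G \right)} = -44$ ($t{\left(l,G \right)} = 22 \left(-2\right) = -44$)
$L{\left(I \right)} = -44$
$\left(L{\left(-3 \right)} + \left(5 \left(-2\right) - 4\right)\right) \left(-14\right) = \left(-44 + \left(5 \left(-2\right) - 4\right)\right) \left(-14\right) = \left(-44 - 14\right) \left(-14\right) = \left(-58\right) \left(-14\right) = 812$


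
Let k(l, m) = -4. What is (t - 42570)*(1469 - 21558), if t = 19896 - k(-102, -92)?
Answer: 455417630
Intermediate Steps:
t = 19900 (t = 19896 - 1*(-4) = 19896 + 4 = 19900)
(t - 42570)*(1469 - 21558) = (19900 - 42570)*(1469 - 21558) = -22670*(-20089) = 455417630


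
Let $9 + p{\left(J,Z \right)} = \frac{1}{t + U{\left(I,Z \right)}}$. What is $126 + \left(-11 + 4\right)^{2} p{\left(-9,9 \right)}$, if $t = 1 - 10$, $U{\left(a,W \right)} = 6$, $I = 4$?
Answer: $- \frac{994}{3} \approx -331.33$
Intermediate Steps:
$t = -9$
$p{\left(J,Z \right)} = - \frac{28}{3}$ ($p{\left(J,Z \right)} = -9 + \frac{1}{-9 + 6} = -9 + \frac{1}{-3} = -9 - \frac{1}{3} = - \frac{28}{3}$)
$126 + \left(-11 + 4\right)^{2} p{\left(-9,9 \right)} = 126 + \left(-11 + 4\right)^{2} \left(- \frac{28}{3}\right) = 126 + \left(-7\right)^{2} \left(- \frac{28}{3}\right) = 126 + 49 \left(- \frac{28}{3}\right) = 126 - \frac{1372}{3} = - \frac{994}{3}$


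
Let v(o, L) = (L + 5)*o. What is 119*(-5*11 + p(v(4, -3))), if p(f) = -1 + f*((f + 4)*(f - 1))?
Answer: 73304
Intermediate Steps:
v(o, L) = o*(5 + L) (v(o, L) = (5 + L)*o = o*(5 + L))
p(f) = -1 + f*(-1 + f)*(4 + f) (p(f) = -1 + f*((4 + f)*(-1 + f)) = -1 + f*((-1 + f)*(4 + f)) = -1 + f*(-1 + f)*(4 + f))
119*(-5*11 + p(v(4, -3))) = 119*(-5*11 + (-1 + (4*(5 - 3))³ - 16*(5 - 3) + 3*(4*(5 - 3))²)) = 119*(-55 + (-1 + (4*2)³ - 16*2 + 3*(4*2)²)) = 119*(-55 + (-1 + 8³ - 4*8 + 3*8²)) = 119*(-55 + (-1 + 512 - 32 + 3*64)) = 119*(-55 + (-1 + 512 - 32 + 192)) = 119*(-55 + 671) = 119*616 = 73304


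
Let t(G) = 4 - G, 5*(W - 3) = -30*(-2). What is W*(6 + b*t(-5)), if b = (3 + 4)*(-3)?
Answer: -2745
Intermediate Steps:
b = -21 (b = 7*(-3) = -21)
W = 15 (W = 3 + (-30*(-2))/5 = 3 + (⅕)*60 = 3 + 12 = 15)
W*(6 + b*t(-5)) = 15*(6 - 21*(4 - 1*(-5))) = 15*(6 - 21*(4 + 5)) = 15*(6 - 21*9) = 15*(6 - 189) = 15*(-183) = -2745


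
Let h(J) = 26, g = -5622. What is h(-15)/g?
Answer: -13/2811 ≈ -0.0046247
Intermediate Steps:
h(-15)/g = 26/(-5622) = 26*(-1/5622) = -13/2811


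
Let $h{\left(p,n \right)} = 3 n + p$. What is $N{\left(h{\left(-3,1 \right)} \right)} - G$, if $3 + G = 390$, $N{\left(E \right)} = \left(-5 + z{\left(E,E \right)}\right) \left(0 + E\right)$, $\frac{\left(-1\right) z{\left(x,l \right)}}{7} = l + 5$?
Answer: $-387$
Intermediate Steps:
$z{\left(x,l \right)} = -35 - 7 l$ ($z{\left(x,l \right)} = - 7 \left(l + 5\right) = - 7 \left(5 + l\right) = -35 - 7 l$)
$h{\left(p,n \right)} = p + 3 n$
$N{\left(E \right)} = E \left(-40 - 7 E\right)$ ($N{\left(E \right)} = \left(-5 - \left(35 + 7 E\right)\right) \left(0 + E\right) = \left(-40 - 7 E\right) E = E \left(-40 - 7 E\right)$)
$G = 387$ ($G = -3 + 390 = 387$)
$N{\left(h{\left(-3,1 \right)} \right)} - G = - \left(-3 + 3 \cdot 1\right) \left(40 + 7 \left(-3 + 3 \cdot 1\right)\right) - 387 = - \left(-3 + 3\right) \left(40 + 7 \left(-3 + 3\right)\right) - 387 = \left(-1\right) 0 \left(40 + 7 \cdot 0\right) - 387 = \left(-1\right) 0 \left(40 + 0\right) - 387 = \left(-1\right) 0 \cdot 40 - 387 = 0 - 387 = -387$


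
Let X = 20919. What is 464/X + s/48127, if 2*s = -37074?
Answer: -19233925/52987827 ≈ -0.36299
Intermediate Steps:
s = -18537 (s = (1/2)*(-37074) = -18537)
464/X + s/48127 = 464/20919 - 18537/48127 = -19233925/52987827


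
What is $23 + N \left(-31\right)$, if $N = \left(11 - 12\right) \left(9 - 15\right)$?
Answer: $-163$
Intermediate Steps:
$N = 6$ ($N = \left(11 - 12\right) \left(-6\right) = \left(-1\right) \left(-6\right) = 6$)
$23 + N \left(-31\right) = 23 + 6 \left(-31\right) = 23 - 186 = -163$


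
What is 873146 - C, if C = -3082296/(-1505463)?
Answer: 438161971434/501821 ≈ 8.7314e+5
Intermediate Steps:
C = 1027432/501821 (C = -3082296*(-1/1505463) = 1027432/501821 ≈ 2.0474)
873146 - C = 873146 - 1*1027432/501821 = 873146 - 1027432/501821 = 438161971434/501821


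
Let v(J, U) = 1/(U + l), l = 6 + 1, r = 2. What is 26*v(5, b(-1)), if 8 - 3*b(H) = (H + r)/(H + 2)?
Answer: 39/14 ≈ 2.7857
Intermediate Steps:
l = 7
b(H) = 7/3 (b(H) = 8/3 - (H + 2)/(3*(H + 2)) = 8/3 - (2 + H)/(3*(2 + H)) = 8/3 - ⅓*1 = 8/3 - ⅓ = 7/3)
v(J, U) = 1/(7 + U) (v(J, U) = 1/(U + 7) = 1/(7 + U))
26*v(5, b(-1)) = 26/(7 + 7/3) = 26/(28/3) = 26*(3/28) = 39/14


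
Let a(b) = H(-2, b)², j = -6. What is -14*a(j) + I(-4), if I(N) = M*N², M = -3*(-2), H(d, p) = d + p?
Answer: -800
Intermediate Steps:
M = 6
I(N) = 6*N²
a(b) = (-2 + b)²
-14*a(j) + I(-4) = -14*(-2 - 6)² + 6*(-4)² = -14*(-8)² + 6*16 = -14*64 + 96 = -896 + 96 = -800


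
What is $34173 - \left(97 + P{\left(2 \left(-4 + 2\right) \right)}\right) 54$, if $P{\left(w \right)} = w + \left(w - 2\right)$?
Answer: $29475$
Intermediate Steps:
$P{\left(w \right)} = -2 + 2 w$ ($P{\left(w \right)} = w + \left(w - 2\right) = w + \left(-2 + w\right) = -2 + 2 w$)
$34173 - \left(97 + P{\left(2 \left(-4 + 2\right) \right)}\right) 54 = 34173 - \left(97 + \left(-2 + 2 \cdot 2 \left(-4 + 2\right)\right)\right) 54 = 34173 - \left(97 + \left(-2 + 2 \cdot 2 \left(-2\right)\right)\right) 54 = 34173 - \left(97 + \left(-2 + 2 \left(-4\right)\right)\right) 54 = 34173 - \left(97 - 10\right) 54 = 34173 - 87 \cdot 54 = 34173 - 4698 = 29475$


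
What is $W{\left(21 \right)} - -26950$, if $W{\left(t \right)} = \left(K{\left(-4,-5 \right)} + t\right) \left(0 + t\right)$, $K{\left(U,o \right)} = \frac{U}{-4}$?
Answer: $27412$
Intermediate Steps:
$K{\left(U,o \right)} = - \frac{U}{4}$ ($K{\left(U,o \right)} = U \left(- \frac{1}{4}\right) = - \frac{U}{4}$)
$W{\left(t \right)} = t \left(1 + t\right)$ ($W{\left(t \right)} = \left(\left(- \frac{1}{4}\right) \left(-4\right) + t\right) \left(0 + t\right) = \left(1 + t\right) t = t \left(1 + t\right)$)
$W{\left(21 \right)} - -26950 = 21 \left(1 + 21\right) - -26950 = 21 \cdot 22 + 26950 = 462 + 26950 = 27412$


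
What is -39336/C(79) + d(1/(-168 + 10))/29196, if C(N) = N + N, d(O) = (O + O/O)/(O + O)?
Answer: -1148466259/4612968 ≈ -248.96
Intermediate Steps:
d(O) = (1 + O)/(2*O) (d(O) = (O + 1)/((2*O)) = (1 + O)*(1/(2*O)) = (1 + O)/(2*O))
C(N) = 2*N
-39336/C(79) + d(1/(-168 + 10))/29196 = -39336/(2*79) + ((1 + 1/(-168 + 10))/(2*(1/(-168 + 10))))/29196 = -39336/158 + ((1 + 1/(-158))/(2*(1/(-158))))*(1/29196) = -39336*1/158 + ((1 - 1/158)/(2*(-1/158)))*(1/29196) = -19668/79 + ((½)*(-158)*(157/158))*(1/29196) = -19668/79 - 157/2*1/29196 = -19668/79 - 157/58392 = -1148466259/4612968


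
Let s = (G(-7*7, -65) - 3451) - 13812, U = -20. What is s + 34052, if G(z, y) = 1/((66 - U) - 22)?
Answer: 1074497/64 ≈ 16789.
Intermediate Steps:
G(z, y) = 1/64 (G(z, y) = 1/((66 - 1*(-20)) - 22) = 1/((66 + 20) - 22) = 1/(86 - 22) = 1/64)
s = -1104831/64 (s = (1/64 - 3451) - 13812 = -220863/64 - 13812 = -1104831/64 ≈ -17263.)
s + 34052 = -1104831/64 + 34052 = 1074497/64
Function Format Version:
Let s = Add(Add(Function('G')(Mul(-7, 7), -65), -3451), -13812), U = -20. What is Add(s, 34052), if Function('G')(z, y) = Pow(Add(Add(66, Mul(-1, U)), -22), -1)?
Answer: Rational(1074497, 64) ≈ 16789.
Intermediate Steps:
Function('G')(z, y) = Rational(1, 64) (Function('G')(z, y) = Pow(Add(Add(66, Mul(-1, -20)), -22), -1) = Pow(Add(Add(66, 20), -22), -1) = Pow(Add(86, -22), -1) = Pow(64, -1) = Rational(1, 64))
s = Rational(-1104831, 64) (s = Add(Add(Rational(1, 64), -3451), -13812) = Add(Rational(-220863, 64), -13812) = Rational(-1104831, 64) ≈ -17263.)
Add(s, 34052) = Add(Rational(-1104831, 64), 34052) = Rational(1074497, 64)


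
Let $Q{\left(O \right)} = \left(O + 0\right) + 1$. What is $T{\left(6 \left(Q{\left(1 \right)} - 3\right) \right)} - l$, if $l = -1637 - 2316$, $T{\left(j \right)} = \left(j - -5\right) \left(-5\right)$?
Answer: $3958$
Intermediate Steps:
$Q{\left(O \right)} = 1 + O$ ($Q{\left(O \right)} = O + 1 = 1 + O$)
$T{\left(j \right)} = -25 - 5 j$ ($T{\left(j \right)} = \left(j + 5\right) \left(-5\right) = \left(5 + j\right) \left(-5\right) = -25 - 5 j$)
$l = -3953$ ($l = -1637 - 2316 = -3953$)
$T{\left(6 \left(Q{\left(1 \right)} - 3\right) \right)} - l = \left(-25 - 5 \cdot 6 \left(\left(1 + 1\right) - 3\right)\right) - -3953 = \left(-25 - 5 \cdot 6 \left(2 - 3\right)\right) + 3953 = \left(-25 - 5 \cdot 6 \left(-1\right)\right) + 3953 = \left(-25 - -30\right) + 3953 = \left(-25 + 30\right) + 3953 = 5 + 3953 = 3958$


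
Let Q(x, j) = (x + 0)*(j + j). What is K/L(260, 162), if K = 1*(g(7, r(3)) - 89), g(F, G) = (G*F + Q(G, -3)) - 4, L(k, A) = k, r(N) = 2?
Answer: -7/20 ≈ -0.35000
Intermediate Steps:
Q(x, j) = 2*j*x (Q(x, j) = x*(2*j) = 2*j*x)
g(F, G) = -4 - 6*G + F*G (g(F, G) = (G*F + 2*(-3)*G) - 4 = (F*G - 6*G) - 4 = (-6*G + F*G) - 4 = -4 - 6*G + F*G)
K = -91 (K = 1*((-4 - 6*2 + 7*2) - 89) = 1*((-4 - 12 + 14) - 89) = 1*(-2 - 89) = 1*(-91) = -91)
K/L(260, 162) = -91/260 = -91*1/260 = -7/20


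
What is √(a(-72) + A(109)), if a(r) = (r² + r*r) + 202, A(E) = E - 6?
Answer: √10673 ≈ 103.31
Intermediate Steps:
A(E) = -6 + E
a(r) = 202 + 2*r² (a(r) = (r² + r²) + 202 = 2*r² + 202 = 202 + 2*r²)
√(a(-72) + A(109)) = √((202 + 2*(-72)²) + (-6 + 109)) = √((202 + 2*5184) + 103) = √((202 + 10368) + 103) = √(10570 + 103) = √10673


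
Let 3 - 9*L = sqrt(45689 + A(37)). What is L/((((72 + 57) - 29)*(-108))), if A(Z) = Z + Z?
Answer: -1/32400 + sqrt(45763)/97200 ≈ 0.0021700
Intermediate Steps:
A(Z) = 2*Z
L = 1/3 - sqrt(45763)/9 (L = 1/3 - sqrt(45689 + 2*37)/9 = 1/3 - sqrt(45689 + 74)/9 = 1/3 - sqrt(45763)/9 ≈ -23.436)
L/((((72 + 57) - 29)*(-108))) = (1/3 - sqrt(45763)/9)/((((72 + 57) - 29)*(-108))) = (1/3 - sqrt(45763)/9)/(((129 - 29)*(-108))) = (1/3 - sqrt(45763)/9)/((100*(-108))) = (1/3 - sqrt(45763)/9)/(-10800) = (1/3 - sqrt(45763)/9)*(-1/10800) = -1/32400 + sqrt(45763)/97200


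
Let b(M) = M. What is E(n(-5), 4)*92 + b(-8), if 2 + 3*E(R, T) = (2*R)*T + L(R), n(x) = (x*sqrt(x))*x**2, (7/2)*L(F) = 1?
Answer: -424/7 - 92000*I*sqrt(5)/3 ≈ -60.571 - 68573.0*I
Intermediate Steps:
L(F) = 2/7 (L(F) = (2/7)*1 = 2/7)
n(x) = x**(7/2) (n(x) = x**(3/2)*x**2 = x**(7/2))
E(R, T) = -4/7 + 2*R*T/3 (E(R, T) = -2/3 + ((2*R)*T + 2/7)/3 = -2/3 + (2*R*T + 2/7)/3 = -2/3 + (2/7 + 2*R*T)/3 = -2/3 + (2/21 + 2*R*T/3) = -4/7 + 2*R*T/3)
E(n(-5), 4)*92 + b(-8) = (-4/7 + (2/3)*(-5)**(7/2)*4)*92 - 8 = (-4/7 + (2/3)*(-125*I*sqrt(5))*4)*92 - 8 = (-4/7 - 1000*I*sqrt(5)/3)*92 - 8 = (-368/7 - 92000*I*sqrt(5)/3) - 8 = -424/7 - 92000*I*sqrt(5)/3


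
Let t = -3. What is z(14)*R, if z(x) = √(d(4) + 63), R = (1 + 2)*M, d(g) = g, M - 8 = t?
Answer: 15*√67 ≈ 122.78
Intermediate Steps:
M = 5 (M = 8 - 3 = 5)
R = 15 (R = (1 + 2)*5 = 3*5 = 15)
z(x) = √67 (z(x) = √(4 + 63) = √67)
z(14)*R = √67*15 = 15*√67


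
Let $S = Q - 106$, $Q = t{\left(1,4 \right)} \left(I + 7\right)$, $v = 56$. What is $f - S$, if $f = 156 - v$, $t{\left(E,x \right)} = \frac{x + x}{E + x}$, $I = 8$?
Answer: $182$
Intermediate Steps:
$t{\left(E,x \right)} = \frac{2 x}{E + x}$
$Q = 24$ ($Q = 2 \cdot 4 \frac{1}{1 + 4} \left(8 + 7\right) = 2 \cdot 4 \cdot \frac{1}{5} \cdot 15 = \frac{8}{5} \cdot 15 = 24$)
$f = 100$ ($f = 156 - 56 = 100$)
$S = -82$ ($S = 24 - 106 = -82$)
$f - S = 100 - -82 = 100 + 82 = 182$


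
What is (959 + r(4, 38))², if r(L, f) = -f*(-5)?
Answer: 1320201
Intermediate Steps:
r(L, f) = 5*f
(959 + r(4, 38))² = (959 + 5*38)² = (959 + 190)² = 1149² = 1320201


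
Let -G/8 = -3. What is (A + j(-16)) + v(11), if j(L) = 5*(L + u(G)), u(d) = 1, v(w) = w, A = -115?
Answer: -179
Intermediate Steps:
G = 24 (G = -8*(-3) = 24)
j(L) = 5 + 5*L (j(L) = 5*(L + 1) = 5*(1 + L) = 5 + 5*L)
(A + j(-16)) + v(11) = (-115 + (5 + 5*(-16))) + 11 = (-115 + (5 - 80)) + 11 = (-115 - 75) + 11 = -190 + 11 = -179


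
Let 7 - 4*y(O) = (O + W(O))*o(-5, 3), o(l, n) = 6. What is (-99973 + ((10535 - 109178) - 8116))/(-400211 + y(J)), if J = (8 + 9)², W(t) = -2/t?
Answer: 238982192/463143007 ≈ 0.51600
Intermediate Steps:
J = 289 (J = 17² = 289)
y(O) = 7/4 + 3/O - 3*O/2 (y(O) = 7/4 - (O - 2/O)*6/4 = 7/4 - (-12/O + 6*O)/4 = 7/4 + (3/O - 3*O/2) = 7/4 + 3/O - 3*O/2)
(-99973 + ((10535 - 109178) - 8116))/(-400211 + y(J)) = (-99973 + ((10535 - 109178) - 8116))/(-400211 + (¼)*(12 + 289*(7 - 6*289))/289) = (-99973 + (-98643 - 8116))/(-400211 + (¼)*(1/289)*(12 + 289*(7 - 1734))) = (-99973 - 106759)/(-400211 + (¼)*(1/289)*(12 + 289*(-1727))) = -206732/(-400211 + (¼)*(1/289)*(12 - 499103)) = -206732/(-400211 + (¼)*(1/289)*(-499091)) = -206732/(-400211 - 499091/1156) = -206732/(-463143007/1156) = -206732*(-1156/463143007) = 238982192/463143007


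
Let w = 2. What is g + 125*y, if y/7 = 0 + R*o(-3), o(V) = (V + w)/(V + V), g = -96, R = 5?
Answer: 3799/6 ≈ 633.17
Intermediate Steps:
o(V) = (2 + V)/(2*V) (o(V) = (V + 2)/(V + V) = (2 + V)/((2*V)) = (2 + V)*(1/(2*V)) = (2 + V)/(2*V))
y = 35/6 (y = 7*(0 + 5*((½)*(2 - 3)/(-3))) = 7*(0 + 5*((½)*(-⅓)*(-1))) = 7*(0 + 5*(⅙)) = 7*(0 + ⅚) = 7*(⅚) = 35/6 ≈ 5.8333)
g + 125*y = -96 + 125*(35/6) = -96 + 4375/6 = 3799/6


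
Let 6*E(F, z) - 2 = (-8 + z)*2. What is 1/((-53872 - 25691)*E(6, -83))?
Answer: 1/2386890 ≈ 4.1896e-7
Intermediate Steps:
E(F, z) = -7/3 + z/3 (E(F, z) = ⅓ + ((-8 + z)*2)/6 = ⅓ + (-16 + 2*z)/6 = ⅓ + (-8/3 + z/3) = -7/3 + z/3)
1/((-53872 - 25691)*E(6, -83)) = 1/((-53872 - 25691)*(-7/3 + (⅓)*(-83))) = 1/((-79563)*(-7/3 - 83/3)) = -1/79563/(-30) = -1/79563*(-1/30) = 1/2386890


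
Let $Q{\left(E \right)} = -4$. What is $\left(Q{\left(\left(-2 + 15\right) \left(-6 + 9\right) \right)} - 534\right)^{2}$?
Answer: $289444$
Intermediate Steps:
$\left(Q{\left(\left(-2 + 15\right) \left(-6 + 9\right) \right)} - 534\right)^{2} = \left(-4 - 534\right)^{2} = \left(-538\right)^{2} = 289444$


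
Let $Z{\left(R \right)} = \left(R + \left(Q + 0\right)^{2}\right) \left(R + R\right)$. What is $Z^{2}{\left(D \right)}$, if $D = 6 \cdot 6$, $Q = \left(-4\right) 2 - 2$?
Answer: $95883264$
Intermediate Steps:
$Q = -10$ ($Q = -8 - 2 = -10$)
$D = 36$
$Z{\left(R \right)} = 2 R \left(100 + R\right)$ ($Z{\left(R \right)} = \left(R + \left(-10 + 0\right)^{2}\right) \left(R + R\right) = \left(R + \left(-10\right)^{2}\right) 2 R = \left(R + 100\right) 2 R = \left(100 + R\right) 2 R = 2 R \left(100 + R\right)$)
$Z^{2}{\left(D \right)} = \left(2 \cdot 36 \left(100 + 36\right)\right)^{2} = \left(2 \cdot 36 \cdot 136\right)^{2} = 9792^{2} = 95883264$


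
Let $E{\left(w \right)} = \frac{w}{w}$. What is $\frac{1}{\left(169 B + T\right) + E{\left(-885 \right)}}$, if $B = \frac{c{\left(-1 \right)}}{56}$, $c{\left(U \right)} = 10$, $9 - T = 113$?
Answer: $- \frac{28}{2039} \approx -0.013732$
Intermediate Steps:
$T = -104$ ($T = 9 - 113 = -104$)
$B = \frac{5}{28}$ ($B = \frac{10}{56} = 10 \cdot \frac{1}{56} = \frac{5}{28} \approx 0.17857$)
$E{\left(w \right)} = 1$
$\frac{1}{\left(169 B + T\right) + E{\left(-885 \right)}} = \frac{1}{\left(169 \cdot \frac{5}{28} - 104\right) + 1} = \frac{1}{\left(\frac{845}{28} - 104\right) + 1} = \frac{1}{- \frac{2067}{28} + 1} = \frac{1}{- \frac{2039}{28}} = - \frac{28}{2039}$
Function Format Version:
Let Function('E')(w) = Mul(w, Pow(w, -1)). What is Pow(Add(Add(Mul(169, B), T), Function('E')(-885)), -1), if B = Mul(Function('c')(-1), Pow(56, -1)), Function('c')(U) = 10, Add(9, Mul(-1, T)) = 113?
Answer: Rational(-28, 2039) ≈ -0.013732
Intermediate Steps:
T = -104 (T = Add(9, Mul(-1, 113)) = Add(9, -113) = -104)
B = Rational(5, 28) (B = Mul(10, Pow(56, -1)) = Mul(10, Rational(1, 56)) = Rational(5, 28) ≈ 0.17857)
Function('E')(w) = 1
Pow(Add(Add(Mul(169, B), T), Function('E')(-885)), -1) = Pow(Add(Add(Mul(169, Rational(5, 28)), -104), 1), -1) = Pow(Add(Add(Rational(845, 28), -104), 1), -1) = Pow(Add(Rational(-2067, 28), 1), -1) = Pow(Rational(-2039, 28), -1) = Rational(-28, 2039)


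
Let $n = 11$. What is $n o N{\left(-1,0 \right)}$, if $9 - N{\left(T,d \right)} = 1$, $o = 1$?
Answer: $88$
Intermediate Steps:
$N{\left(T,d \right)} = 8$ ($N{\left(T,d \right)} = 9 - 1 = 8$)
$n o N{\left(-1,0 \right)} = 11 \cdot 1 \cdot 8 = 11 \cdot 8 = 88$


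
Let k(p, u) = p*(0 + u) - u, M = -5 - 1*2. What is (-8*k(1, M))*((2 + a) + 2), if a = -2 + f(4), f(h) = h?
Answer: 0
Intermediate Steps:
a = 2 (a = -2 + 4 = 2)
M = -7 (M = -5 - 2 = -7)
k(p, u) = -u + p*u (k(p, u) = p*u - u = -u + p*u)
(-8*k(1, M))*((2 + a) + 2) = (-(-56)*(-1 + 1))*((2 + 2) + 2) = (-(-56)*0)*(4 + 2) = -8*0*6 = 0*6 = 0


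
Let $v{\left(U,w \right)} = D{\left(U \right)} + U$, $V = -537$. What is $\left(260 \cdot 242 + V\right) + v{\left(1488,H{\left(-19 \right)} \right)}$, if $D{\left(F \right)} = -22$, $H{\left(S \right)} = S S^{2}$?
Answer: $63849$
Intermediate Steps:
$H{\left(S \right)} = S^{3}$
$v{\left(U,w \right)} = -22 + U$
$\left(260 \cdot 242 + V\right) + v{\left(1488,H{\left(-19 \right)} \right)} = \left(260 \cdot 242 - 537\right) + \left(-22 + 1488\right) = \left(62920 - 537\right) + 1466 = 62383 + 1466 = 63849$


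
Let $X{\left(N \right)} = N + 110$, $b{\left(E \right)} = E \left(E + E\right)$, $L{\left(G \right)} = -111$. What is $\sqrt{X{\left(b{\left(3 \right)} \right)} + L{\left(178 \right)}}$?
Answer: $\sqrt{17} \approx 4.1231$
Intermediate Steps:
$b{\left(E \right)} = 2 E^{2}$ ($b{\left(E \right)} = E 2 E = 2 E^{2}$)
$X{\left(N \right)} = 110 + N$
$\sqrt{X{\left(b{\left(3 \right)} \right)} + L{\left(178 \right)}} = \sqrt{\left(110 + 2 \cdot 3^{2}\right) - 111} = \sqrt{\left(110 + 2 \cdot 9\right) - 111} = \sqrt{\left(110 + 18\right) - 111} = \sqrt{128 - 111} = \sqrt{17}$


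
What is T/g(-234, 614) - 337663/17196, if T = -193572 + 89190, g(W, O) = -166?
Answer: 869450407/1427268 ≈ 609.17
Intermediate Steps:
T = -104382
T/g(-234, 614) - 337663/17196 = -104382/(-166) - 337663/17196 = -104382*(-1/166) - 337663*1/17196 = 52191/83 - 337663/17196 = 869450407/1427268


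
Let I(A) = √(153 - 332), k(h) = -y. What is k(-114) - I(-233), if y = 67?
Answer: -67 - I*√179 ≈ -67.0 - 13.379*I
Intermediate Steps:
k(h) = -67 (k(h) = -1*67 = -67)
I(A) = I*√179 (I(A) = √(-179) = I*√179)
k(-114) - I(-233) = -67 - I*√179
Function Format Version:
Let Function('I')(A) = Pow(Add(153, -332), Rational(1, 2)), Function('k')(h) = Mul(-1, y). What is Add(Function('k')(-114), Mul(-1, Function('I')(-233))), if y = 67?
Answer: Add(-67, Mul(-1, I, Pow(179, Rational(1, 2)))) ≈ Add(-67.000, Mul(-13.379, I))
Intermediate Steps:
Function('k')(h) = -67 (Function('k')(h) = Mul(-1, 67) = -67)
Function('I')(A) = Mul(I, Pow(179, Rational(1, 2))) (Function('I')(A) = Pow(-179, Rational(1, 2)) = Mul(I, Pow(179, Rational(1, 2))))
Add(Function('k')(-114), Mul(-1, Function('I')(-233))) = Add(-67, Mul(-1, Mul(I, Pow(179, Rational(1, 2))))) = Add(-67, Mul(-1, I, Pow(179, Rational(1, 2))))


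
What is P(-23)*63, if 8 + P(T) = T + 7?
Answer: -1512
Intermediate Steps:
P(T) = -1 + T (P(T) = -8 + (T + 7) = -8 + (7 + T) = -1 + T)
P(-23)*63 = (-1 - 23)*63 = -24*63 = -1512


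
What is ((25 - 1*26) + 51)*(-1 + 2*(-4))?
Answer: -450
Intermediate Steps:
((25 - 1*26) + 51)*(-1 + 2*(-4)) = ((25 - 26) + 51)*(-1 - 8) = (-1 + 51)*(-9) = 50*(-9) = -450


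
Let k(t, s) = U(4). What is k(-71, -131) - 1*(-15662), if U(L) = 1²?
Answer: 15663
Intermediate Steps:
U(L) = 1
k(t, s) = 1
k(-71, -131) - 1*(-15662) = 1 - 1*(-15662) = 1 + 15662 = 15663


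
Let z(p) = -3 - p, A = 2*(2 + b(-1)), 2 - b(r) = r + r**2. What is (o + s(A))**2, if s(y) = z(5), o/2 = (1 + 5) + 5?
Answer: 196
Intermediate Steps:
b(r) = 2 - r - r**2 (b(r) = 2 - (r + r**2) = 2 + (-r - r**2) = 2 - r - r**2)
A = 8 (A = 2*(2 + (2 - 1*(-1) - 1*(-1)**2)) = 2*(2 + (2 + 1 - 1*1)) = 2*(2 + (2 + 1 - 1)) = 2*(2 + 2) = 2*4 = 8)
o = 22 (o = 2*((1 + 5) + 5) = 2*(6 + 5) = 2*11 = 22)
s(y) = -8 (s(y) = -3 - 1*5 = -3 - 5 = -8)
(o + s(A))**2 = (22 - 8)**2 = 14**2 = 196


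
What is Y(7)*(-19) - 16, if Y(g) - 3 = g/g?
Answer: -92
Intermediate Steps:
Y(g) = 4 (Y(g) = 3 + g/g = 3 + 1 = 4)
Y(7)*(-19) - 16 = 4*(-19) - 16 = -76 - 16 = -92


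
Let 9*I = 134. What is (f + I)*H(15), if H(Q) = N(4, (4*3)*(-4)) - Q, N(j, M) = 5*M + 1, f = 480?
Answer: -1131316/9 ≈ -1.2570e+5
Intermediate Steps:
I = 134/9 (I = (⅑)*134 = 134/9 ≈ 14.889)
N(j, M) = 1 + 5*M
H(Q) = -239 - Q (H(Q) = (1 + 5*((4*3)*(-4))) - Q = (1 + 5*(12*(-4))) - Q = (1 + 5*(-48)) - Q = (1 - 240) - Q = -239 - Q)
(f + I)*H(15) = (480 + 134/9)*(-239 - 1*15) = 4454*(-239 - 15)/9 = (4454/9)*(-254) = -1131316/9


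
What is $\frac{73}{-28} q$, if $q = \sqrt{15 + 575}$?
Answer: $- \frac{73 \sqrt{590}}{28} \approx -63.327$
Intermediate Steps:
$q = \sqrt{590} \approx 24.29$
$\frac{73}{-28} q = \frac{73}{-28} \sqrt{590} = 73 \left(- \frac{1}{28}\right) \sqrt{590} = - \frac{73 \sqrt{590}}{28}$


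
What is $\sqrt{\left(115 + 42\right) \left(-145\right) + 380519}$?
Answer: $\sqrt{357754} \approx 598.13$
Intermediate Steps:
$\sqrt{\left(115 + 42\right) \left(-145\right) + 380519} = \sqrt{157 \left(-145\right) + 380519} = \sqrt{-22765 + 380519} = \sqrt{357754}$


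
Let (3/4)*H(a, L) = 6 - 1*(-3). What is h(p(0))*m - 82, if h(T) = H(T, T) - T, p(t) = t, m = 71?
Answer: 770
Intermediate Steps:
H(a, L) = 12 (H(a, L) = 4*(6 - 1*(-3))/3 = 4*(6 + 3)/3 = (4/3)*9 = 12)
h(T) = 12 - T
h(p(0))*m - 82 = (12 - 1*0)*71 - 82 = (12 + 0)*71 - 82 = 12*71 - 82 = 852 - 82 = 770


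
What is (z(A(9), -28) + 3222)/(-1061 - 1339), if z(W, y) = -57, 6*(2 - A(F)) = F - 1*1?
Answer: -211/160 ≈ -1.3188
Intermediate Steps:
A(F) = 13/6 - F/6 (A(F) = 2 - (F - 1*1)/6 = 2 - (F - 1)/6 = 2 - (-1 + F)/6 = 2 + (1/6 - F/6) = 13/6 - F/6)
(z(A(9), -28) + 3222)/(-1061 - 1339) = (-57 + 3222)/(-1061 - 1339) = 3165/(-2400) = 3165*(-1/2400) = -211/160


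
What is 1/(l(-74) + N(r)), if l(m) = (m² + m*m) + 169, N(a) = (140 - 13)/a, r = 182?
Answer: 182/2024149 ≈ 8.9914e-5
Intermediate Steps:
N(a) = 127/a
l(m) = 169 + 2*m² (l(m) = (m² + m²) + 169 = 2*m² + 169 = 169 + 2*m²)
1/(l(-74) + N(r)) = 1/((169 + 2*(-74)²) + 127/182) = 1/((169 + 2*5476) + 127*(1/182)) = 1/((169 + 10952) + 127/182) = 1/(11121 + 127/182) = 1/(2024149/182) = 182/2024149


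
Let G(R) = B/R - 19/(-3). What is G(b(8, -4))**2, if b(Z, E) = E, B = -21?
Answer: 19321/144 ≈ 134.17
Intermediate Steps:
G(R) = 19/3 - 21/R (G(R) = -21/R - 19/(-3) = -21/R - 19*(-1/3) = -21/R + 19/3 = 19/3 - 21/R)
G(b(8, -4))**2 = (19/3 - 21/(-4))**2 = (19/3 - 21*(-1/4))**2 = (19/3 + 21/4)**2 = (139/12)**2 = 19321/144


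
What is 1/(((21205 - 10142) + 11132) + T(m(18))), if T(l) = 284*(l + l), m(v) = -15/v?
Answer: 3/65165 ≈ 4.6037e-5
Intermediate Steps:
T(l) = 568*l (T(l) = 284*(2*l) = 568*l)
1/(((21205 - 10142) + 11132) + T(m(18))) = 1/(((21205 - 10142) + 11132) + 568*(-15/18)) = 1/((11063 + 11132) + 568*(-15*1/18)) = 1/(22195 + 568*(-⅚)) = 1/(22195 - 1420/3) = 1/(65165/3) = 3/65165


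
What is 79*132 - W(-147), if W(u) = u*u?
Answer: -11181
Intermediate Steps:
W(u) = u²
79*132 - W(-147) = 79*132 - 1*(-147)² = 10428 - 1*21609 = 10428 - 21609 = -11181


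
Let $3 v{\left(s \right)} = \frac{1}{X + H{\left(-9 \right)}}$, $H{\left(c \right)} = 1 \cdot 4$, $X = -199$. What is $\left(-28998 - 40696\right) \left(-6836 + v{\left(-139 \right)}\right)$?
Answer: $\frac{278710557334}{585} \approx 4.7643 \cdot 10^{8}$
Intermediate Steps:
$H{\left(c \right)} = 4$
$v{\left(s \right)} = - \frac{1}{585}$ ($v{\left(s \right)} = \frac{1}{3 \left(-199 + 4\right)} = \frac{1}{3 \left(-195\right)} = \frac{1}{3} \left(- \frac{1}{195}\right) = - \frac{1}{585}$)
$\left(-28998 - 40696\right) \left(-6836 + v{\left(-139 \right)}\right) = \left(-28998 - 40696\right) \left(-6836 - \frac{1}{585}\right) = \left(-69694\right) \left(- \frac{3999061}{585}\right) = \frac{278710557334}{585}$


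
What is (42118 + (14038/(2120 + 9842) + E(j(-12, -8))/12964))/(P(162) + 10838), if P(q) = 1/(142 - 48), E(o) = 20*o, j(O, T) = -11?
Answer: 76746813550388/19748324735433 ≈ 3.8862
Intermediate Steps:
P(q) = 1/94
(42118 + (14038/(2120 + 9842) + E(j(-12, -8))/12964))/(P(162) + 10838) = (42118 + (14038/(2120 + 9842) + (20*(-11))/12964))/(1/94 + 10838) = (42118 + (14038/11962 - 220*1/12964))/(1018773/94) = (42118 + (14038*(1/11962) - 55/3241))*(94/1018773) = (42118 + (7019/5981 - 55/3241))*(94/1018773) = (42118 + 22419624/19384421)*(94/1018773) = (816455463302/19384421)*(94/1018773) = 76746813550388/19748324735433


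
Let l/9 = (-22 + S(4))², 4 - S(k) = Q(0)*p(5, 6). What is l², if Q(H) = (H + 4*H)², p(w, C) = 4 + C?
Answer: 8503056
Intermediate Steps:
Q(H) = 25*H² (Q(H) = (5*H)² = 25*H²)
S(k) = 4 (S(k) = 4 - 25*0²*(4 + 6) = 4 - 25*0*10 = 4 - 0*10 = 4 - 1*0 = 4 + 0 = 4)
l = 2916 (l = 9*(-22 + 4)² = 9*(-18)² = 9*324 = 2916)
l² = 2916² = 8503056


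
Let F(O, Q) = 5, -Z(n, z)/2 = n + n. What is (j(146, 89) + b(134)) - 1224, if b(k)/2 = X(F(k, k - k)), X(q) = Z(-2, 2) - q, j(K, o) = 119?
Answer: -1099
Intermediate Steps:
Z(n, z) = -4*n (Z(n, z) = -2*(n + n) = -4*n)
X(q) = 8 - q (X(q) = -4*(-2) - q = 8 - q)
b(k) = 6 (b(k) = 2*(8 - 1*5) = 2*(8 - 5) = 2*3 = 6)
(j(146, 89) + b(134)) - 1224 = (119 + 6) - 1224 = 125 - 1224 = -1099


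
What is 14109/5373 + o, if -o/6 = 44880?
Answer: -482275777/1791 ≈ -2.6928e+5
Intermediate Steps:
o = -269280 (o = -6*44880 = -269280)
14109/5373 + o = 14109/5373 - 269280 = 14109*(1/5373) - 269280 = 4703/1791 - 269280 = -482275777/1791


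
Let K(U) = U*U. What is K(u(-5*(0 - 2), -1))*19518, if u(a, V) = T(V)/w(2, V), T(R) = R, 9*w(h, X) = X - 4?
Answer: 1580958/25 ≈ 63238.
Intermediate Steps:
w(h, X) = -4/9 + X/9 (w(h, X) = (X - 4)/9 = (-4 + X)/9 = -4/9 + X/9)
u(a, V) = V/(-4/9 + V/9)
K(U) = U²
K(u(-5*(0 - 2), -1))*19518 = (9*(-1)/(-4 - 1))²*19518 = (9*(-1)/(-5))²*19518 = (9*(-1)*(-⅕))²*19518 = (9/5)²*19518 = (81/25)*19518 = 1580958/25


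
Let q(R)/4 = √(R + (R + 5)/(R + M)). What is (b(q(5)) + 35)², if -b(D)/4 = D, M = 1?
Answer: 8795/3 - 2240*√15/3 ≈ 39.839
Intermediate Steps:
q(R) = 4*√(R + (5 + R)/(1 + R)) (q(R) = 4*√(R + (R + 5)/(R + 1)) = 4*√(R + (5 + R)/(1 + R)))
b(D) = -4*D
(b(q(5)) + 35)² = (-16*√((5 + 5 + 5*(1 + 5))/(1 + 5)) + 35)² = (-16*√((5 + 5 + 5*6)/6) + 35)² = (-16*√((5 + 5 + 30)/6) + 35)² = (-16*√((⅙)*40) + 35)² = (-16*√(20/3) + 35)² = (-16*2*√15/3 + 35)² = (-32*√15/3 + 35)² = (35 - 32*√15/3)²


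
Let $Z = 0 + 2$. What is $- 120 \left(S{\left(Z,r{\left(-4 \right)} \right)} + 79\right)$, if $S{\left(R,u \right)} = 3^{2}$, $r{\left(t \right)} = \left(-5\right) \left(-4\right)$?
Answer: $-10560$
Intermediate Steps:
$r{\left(t \right)} = 20$
$Z = 2$
$S{\left(R,u \right)} = 9$
$- 120 \left(S{\left(Z,r{\left(-4 \right)} \right)} + 79\right) = - 120 \left(9 + 79\right) = \left(-120\right) 88 = -10560$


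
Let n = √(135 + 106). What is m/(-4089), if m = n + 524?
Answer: -524/4089 - √241/4089 ≈ -0.13195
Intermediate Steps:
n = √241 ≈ 15.524
m = 524 + √241 (m = √241 + 524 = 524 + √241 ≈ 539.52)
m/(-4089) = (524 + √241)/(-4089) = -(524 + √241)/4089 = -524/4089 - √241/4089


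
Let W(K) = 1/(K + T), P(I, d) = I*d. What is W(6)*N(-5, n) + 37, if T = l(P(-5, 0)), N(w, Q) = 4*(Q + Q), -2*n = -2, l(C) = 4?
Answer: 189/5 ≈ 37.800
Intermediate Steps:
n = 1 (n = -½*(-2) = 1)
N(w, Q) = 8*Q (N(w, Q) = 4*(2*Q) = 8*Q)
T = 4
W(K) = 1/(4 + K) (W(K) = 1/(K + 4) = 1/(4 + K))
W(6)*N(-5, n) + 37 = (8*1)/(4 + 6) + 37 = 8/10 + 37 = (⅒)*8 + 37 = ⅘ + 37 = 189/5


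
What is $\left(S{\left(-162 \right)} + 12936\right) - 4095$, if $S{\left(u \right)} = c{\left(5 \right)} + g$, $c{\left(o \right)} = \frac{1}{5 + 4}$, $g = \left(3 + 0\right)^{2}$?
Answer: $\frac{79651}{9} \approx 8850.1$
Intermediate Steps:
$g = 9$ ($g = 3^{2} = 9$)
$c{\left(o \right)} = \frac{1}{9}$
$S{\left(u \right)} = \frac{82}{9}$ ($S{\left(u \right)} = \frac{1}{9} + 9 = \frac{82}{9}$)
$\left(S{\left(-162 \right)} + 12936\right) - 4095 = \left(\frac{82}{9} + 12936\right) - 4095 = \frac{116506}{9} - 4095 = \frac{79651}{9}$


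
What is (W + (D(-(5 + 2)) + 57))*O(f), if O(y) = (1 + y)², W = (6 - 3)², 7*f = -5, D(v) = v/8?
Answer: 521/98 ≈ 5.3163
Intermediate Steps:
D(v) = v/8 (D(v) = v*(⅛) = v/8)
f = -5/7 (f = (⅐)*(-5) = -5/7 ≈ -0.71429)
W = 9 (W = 3² = 9)
(W + (D(-(5 + 2)) + 57))*O(f) = (9 + ((-(5 + 2))/8 + 57))*(1 - 5/7)² = (9 + ((-1*7)/8 + 57))*(2/7)² = (9 + ((⅛)*(-7) + 57))*(4/49) = (9 + (-7/8 + 57))*(4/49) = (9 + 449/8)*(4/49) = (521/8)*(4/49) = 521/98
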